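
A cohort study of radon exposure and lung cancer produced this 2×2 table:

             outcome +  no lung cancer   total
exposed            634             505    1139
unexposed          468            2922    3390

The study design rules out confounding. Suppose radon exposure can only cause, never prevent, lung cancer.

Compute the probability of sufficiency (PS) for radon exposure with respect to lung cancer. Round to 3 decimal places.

PS ≈ 0.486

p₁ = P(outcome | exposed) = 634/1139 = 0.55663
p₀ = P(outcome | unexposed) = 468/3390 = 0.13805
Under exogeneity and monotonicity, PS = (p₁ − p₀)/(1 − p₀).
PS = (0.55663 − 0.13805) / 0.86195 ≈ 0.4856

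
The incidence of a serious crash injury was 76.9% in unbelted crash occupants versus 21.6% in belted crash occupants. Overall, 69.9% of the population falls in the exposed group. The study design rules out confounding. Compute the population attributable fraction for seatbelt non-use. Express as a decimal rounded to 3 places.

p₁ = 0.769, p₀ = 0.216.
Overall risk P(Y=1) = π·p₁ + (1−π)·p₀ = 0.699×0.769 + 0.301×0.216 = 0.60255.
Under exogeneity, PAF = [P(Y=1) − p₀] / P(Y=1).
PAF = (0.60255 − 0.216) / 0.60255 ≈ 0.6415

PAF ≈ 0.642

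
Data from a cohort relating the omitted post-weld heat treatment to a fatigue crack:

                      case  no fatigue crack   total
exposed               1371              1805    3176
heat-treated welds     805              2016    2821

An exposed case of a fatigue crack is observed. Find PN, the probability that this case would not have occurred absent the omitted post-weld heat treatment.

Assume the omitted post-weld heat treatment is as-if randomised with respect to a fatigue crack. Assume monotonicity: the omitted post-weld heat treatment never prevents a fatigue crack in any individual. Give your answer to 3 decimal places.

p₁ = P(outcome | exposed) = 1371/3176 = 0.43168
p₀ = P(outcome | unexposed) = 805/2821 = 0.28536
Under exogeneity and monotonicity, PN = (p₁ − p₀)/p₁.
PN = (0.43168 − 0.28536) / 0.43168 ≈ 0.3389

PN ≈ 0.339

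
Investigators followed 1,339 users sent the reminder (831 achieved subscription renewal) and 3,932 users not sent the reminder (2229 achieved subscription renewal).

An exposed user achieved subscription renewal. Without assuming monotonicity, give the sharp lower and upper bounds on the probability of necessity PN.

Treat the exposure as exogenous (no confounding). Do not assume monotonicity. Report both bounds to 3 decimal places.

0.087 ≤ PN ≤ 0.698

p₁ = P(outcome | exposed) = 831/1339 = 0.62061
p₀ = P(outcome | unexposed) = 2229/3932 = 0.56689
Under exogeneity alone the bounds on PN are max{0,(p₁−p₀)/p₁} ≤ PN ≤ min{1,(1−p₀)/p₁}.
  lower = (p₁ − p₀)/p₁ = 0.053725 / 0.62061 ≈ 0.0866
  upper = min{1, (1 − p₀)/p₁} = 0.43311 / 0.62061 ≈ 0.6979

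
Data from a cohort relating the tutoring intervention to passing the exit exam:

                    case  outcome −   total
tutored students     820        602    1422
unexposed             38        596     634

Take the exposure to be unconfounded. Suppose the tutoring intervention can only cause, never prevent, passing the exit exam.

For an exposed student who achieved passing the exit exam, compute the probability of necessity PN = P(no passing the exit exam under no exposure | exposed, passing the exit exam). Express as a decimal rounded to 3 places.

PN ≈ 0.896

p₁ = P(outcome | exposed) = 820/1422 = 0.57665
p₀ = P(outcome | unexposed) = 38/634 = 0.059937
Under exogeneity and monotonicity, PN = (p₁ − p₀) / p₁.
PN = (0.57665 − 0.059937) / 0.57665 = 0.51672 / 0.57665 ≈ 0.8961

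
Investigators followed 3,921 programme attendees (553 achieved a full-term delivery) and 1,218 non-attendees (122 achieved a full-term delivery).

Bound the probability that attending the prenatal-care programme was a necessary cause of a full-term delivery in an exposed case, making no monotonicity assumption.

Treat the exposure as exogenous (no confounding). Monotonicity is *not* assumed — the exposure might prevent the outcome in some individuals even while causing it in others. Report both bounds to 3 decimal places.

0.290 ≤ PN ≤ 1.000

p₁ = P(outcome | exposed) = 553/3921 = 0.14104
p₀ = P(outcome | unexposed) = 122/1218 = 0.10016
Under exogeneity alone the bounds on PN are max{0,(p₁−p₀)/p₁} ≤ PN ≤ min{1,(1−p₀)/p₁}.
  lower = (p₁ − p₀)/p₁ = 0.040871 / 0.14104 ≈ 0.2898
  upper = min{1, (1 − p₀)/p₁} = 0.89984 / 0.14104 ≈ 6.3802 → capped at 1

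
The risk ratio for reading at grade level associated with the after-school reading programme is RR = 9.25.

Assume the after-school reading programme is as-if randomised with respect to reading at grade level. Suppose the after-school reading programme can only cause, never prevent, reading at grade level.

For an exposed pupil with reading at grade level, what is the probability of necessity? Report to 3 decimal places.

PN ≈ 0.892

Under exogeneity and monotonicity, PN = (RR − 1) / RR = 1 − 1/RR.
PN = (9.25 − 1) / 9.25 = 8.25 / 9.25 ≈ 0.8919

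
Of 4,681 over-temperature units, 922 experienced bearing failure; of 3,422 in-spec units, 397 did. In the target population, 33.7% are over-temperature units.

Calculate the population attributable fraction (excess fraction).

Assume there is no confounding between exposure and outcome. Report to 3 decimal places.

p₁ = P(outcome | exposed) = 922/4681 = 0.19697
p₀ = P(outcome | unexposed) = 397/3422 = 0.11601
Overall risk P(Y=1) = π·p₁ + (1−π)·p₀ = 0.337×0.19697 + 0.663×0.11601 = 0.14329.
Under exogeneity, PAF = [P(Y=1) − p₀] / P(Y=1).
PAF = (0.14329 − 0.11601) / 0.14329 ≈ 0.1904

PAF ≈ 0.190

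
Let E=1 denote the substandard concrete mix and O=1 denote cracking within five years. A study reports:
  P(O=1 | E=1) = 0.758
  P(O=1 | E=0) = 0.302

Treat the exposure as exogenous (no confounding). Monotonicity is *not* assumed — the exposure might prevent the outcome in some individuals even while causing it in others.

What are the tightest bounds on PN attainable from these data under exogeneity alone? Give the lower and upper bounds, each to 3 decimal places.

0.602 ≤ PN ≤ 0.921

Let p₁ = 0.758, p₀ = 0.302.
Under exogeneity alone the bounds on PN are max{0,(p₁−p₀)/p₁} ≤ PN ≤ min{1,(1−p₀)/p₁}.
  lower = (p₁ − p₀)/p₁ = 0.456 / 0.758 ≈ 0.6016
  upper = min{1, (1 − p₀)/p₁} = 0.698 / 0.758 ≈ 0.9208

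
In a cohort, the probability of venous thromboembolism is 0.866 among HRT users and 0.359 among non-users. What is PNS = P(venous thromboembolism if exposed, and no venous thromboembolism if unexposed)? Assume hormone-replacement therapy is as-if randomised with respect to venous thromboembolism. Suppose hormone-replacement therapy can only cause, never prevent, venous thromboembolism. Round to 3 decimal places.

Let p₁ = 0.866, p₀ = 0.359.
Under exogeneity and monotonicity, PNS = p₁ − p₀.
PNS = 0.866 − 0.359 = 0.507

PNS ≈ 0.507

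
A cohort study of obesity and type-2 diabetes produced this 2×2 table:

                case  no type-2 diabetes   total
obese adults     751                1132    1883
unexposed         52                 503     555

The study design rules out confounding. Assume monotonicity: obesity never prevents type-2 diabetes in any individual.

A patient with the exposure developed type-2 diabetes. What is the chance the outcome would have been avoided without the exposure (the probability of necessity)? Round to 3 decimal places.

PN ≈ 0.765

p₁ = P(outcome | exposed) = 751/1883 = 0.39883
p₀ = P(outcome | unexposed) = 52/555 = 0.093694
Under exogeneity and monotonicity, PN = (p₁ − p₀)/p₁.
PN = (0.39883 − 0.093694) / 0.39883 ≈ 0.7651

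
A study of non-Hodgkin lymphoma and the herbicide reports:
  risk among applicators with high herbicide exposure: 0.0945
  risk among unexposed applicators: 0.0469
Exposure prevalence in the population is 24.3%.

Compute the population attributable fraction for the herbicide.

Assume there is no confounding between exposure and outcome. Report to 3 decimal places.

PAF ≈ 0.198

Let p₁ = 0.0945, p₀ = 0.0469.
Overall risk P(Y=1) = π·p₁ + (1−π)·p₀ = 0.243×0.0945 + 0.757×0.0469 = 0.058467.
Under exogeneity, PAF = [P(Y=1) − p₀] / P(Y=1).
PAF = (0.058467 − 0.0469) / 0.058467 ≈ 0.1978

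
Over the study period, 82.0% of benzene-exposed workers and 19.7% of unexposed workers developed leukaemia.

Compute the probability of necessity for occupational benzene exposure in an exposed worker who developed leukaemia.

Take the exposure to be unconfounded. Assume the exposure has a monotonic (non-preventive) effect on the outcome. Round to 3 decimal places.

PN ≈ 0.760

p₁ = 0.82, p₀ = 0.197.
Under exogeneity and monotonicity, PN = (p₁ − p₀) / p₁.
PN = (0.82 − 0.197) / 0.82 = 0.623 / 0.82 ≈ 0.7598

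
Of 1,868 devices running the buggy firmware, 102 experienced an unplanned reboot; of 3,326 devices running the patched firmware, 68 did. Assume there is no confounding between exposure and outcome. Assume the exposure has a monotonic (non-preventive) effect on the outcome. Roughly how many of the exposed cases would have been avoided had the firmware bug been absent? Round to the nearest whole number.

p₁ = P(outcome | exposed) = 102/1868 = 0.054604
p₀ = P(outcome | unexposed) = 68/3326 = 0.020445
PN = (p₁ − p₀)/p₁ = (0.054604 − 0.020445) / 0.054604 ≈ 0.62558.
Attributable cases ≈ PN × (exposed cases) = 0.62558 × 102 ≈ 63.81.

about 64 cases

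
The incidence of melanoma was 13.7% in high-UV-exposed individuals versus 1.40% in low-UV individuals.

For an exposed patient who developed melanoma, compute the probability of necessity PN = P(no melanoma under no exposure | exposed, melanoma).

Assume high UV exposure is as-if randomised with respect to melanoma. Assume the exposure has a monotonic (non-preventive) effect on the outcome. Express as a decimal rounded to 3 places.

PN ≈ 0.898

p₁ = 0.137, p₀ = 0.014.
Under exogeneity and monotonicity, PN = (p₁ − p₀) / p₁.
PN = (0.137 − 0.014) / 0.137 = 0.123 / 0.137 ≈ 0.8978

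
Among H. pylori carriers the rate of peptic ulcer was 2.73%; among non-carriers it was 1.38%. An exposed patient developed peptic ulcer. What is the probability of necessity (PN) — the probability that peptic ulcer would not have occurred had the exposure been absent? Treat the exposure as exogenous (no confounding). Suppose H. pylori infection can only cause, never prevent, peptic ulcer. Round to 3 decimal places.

PN ≈ 0.495

p₁ = 0.0273, p₀ = 0.0138.
Under exogeneity and monotonicity, PN = (p₁ − p₀) / p₁.
PN = (0.0273 − 0.0138) / 0.0273 = 0.0135 / 0.0273 ≈ 0.4945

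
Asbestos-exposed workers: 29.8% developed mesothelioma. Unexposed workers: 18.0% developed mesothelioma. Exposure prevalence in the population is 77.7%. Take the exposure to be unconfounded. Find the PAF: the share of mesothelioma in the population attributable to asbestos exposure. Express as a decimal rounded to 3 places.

PAF ≈ 0.337

p₁ = 0.298, p₀ = 0.18.
Overall risk P(Y=1) = π·p₁ + (1−π)·p₀ = 0.777×0.298 + 0.223×0.18 = 0.27169.
Under exogeneity, PAF = [P(Y=1) − p₀] / P(Y=1).
PAF = (0.27169 − 0.18) / 0.27169 ≈ 0.3375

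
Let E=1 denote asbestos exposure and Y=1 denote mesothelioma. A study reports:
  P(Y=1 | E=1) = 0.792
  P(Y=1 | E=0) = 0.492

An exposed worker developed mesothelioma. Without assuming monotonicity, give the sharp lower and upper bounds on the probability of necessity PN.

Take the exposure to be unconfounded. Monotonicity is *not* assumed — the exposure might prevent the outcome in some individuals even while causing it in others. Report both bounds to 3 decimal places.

0.379 ≤ PN ≤ 0.641

Let p₁ = 0.792, p₀ = 0.492.
Under exogeneity alone the bounds on PN are max{0,(p₁−p₀)/p₁} ≤ PN ≤ min{1,(1−p₀)/p₁}.
  lower = (p₁ − p₀)/p₁ = 0.3 / 0.792 ≈ 0.3788
  upper = min{1, (1 − p₀)/p₁} = 0.508 / 0.792 ≈ 0.6414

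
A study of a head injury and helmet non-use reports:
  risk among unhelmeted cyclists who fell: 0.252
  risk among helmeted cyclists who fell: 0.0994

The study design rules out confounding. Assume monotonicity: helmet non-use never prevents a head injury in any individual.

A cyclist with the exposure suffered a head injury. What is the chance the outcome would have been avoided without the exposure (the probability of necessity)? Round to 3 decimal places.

Let p₁ = 0.252, p₀ = 0.0994.
Under exogeneity and monotonicity, PN = (p₁ − p₀) / p₁.
PN = (0.252 − 0.0994) / 0.252 = 0.1526 / 0.252 ≈ 0.6056

PN ≈ 0.606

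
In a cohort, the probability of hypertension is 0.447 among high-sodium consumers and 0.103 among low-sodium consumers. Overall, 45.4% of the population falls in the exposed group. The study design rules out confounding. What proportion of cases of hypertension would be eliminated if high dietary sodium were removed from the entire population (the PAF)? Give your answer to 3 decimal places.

Let p₁ = 0.447, p₀ = 0.103.
Overall risk P(Y=1) = π·p₁ + (1−π)·p₀ = 0.454×0.447 + 0.546×0.103 = 0.25918.
Under exogeneity, PAF = [P(Y=1) − p₀] / P(Y=1).
PAF = (0.25918 − 0.103) / 0.25918 ≈ 0.6026

PAF ≈ 0.603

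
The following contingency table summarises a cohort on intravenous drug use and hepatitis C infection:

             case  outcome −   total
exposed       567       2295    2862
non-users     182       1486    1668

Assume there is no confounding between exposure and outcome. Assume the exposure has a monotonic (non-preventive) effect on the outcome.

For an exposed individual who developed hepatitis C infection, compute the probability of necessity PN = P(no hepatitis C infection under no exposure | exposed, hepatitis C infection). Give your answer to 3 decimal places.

p₁ = P(outcome | exposed) = 567/2862 = 0.19811
p₀ = P(outcome | unexposed) = 182/1668 = 0.10911
Under exogeneity and monotonicity, PN = (p₁ − p₀)/p₁.
PN = (0.19811 − 0.10911) / 0.19811 ≈ 0.4492

PN ≈ 0.449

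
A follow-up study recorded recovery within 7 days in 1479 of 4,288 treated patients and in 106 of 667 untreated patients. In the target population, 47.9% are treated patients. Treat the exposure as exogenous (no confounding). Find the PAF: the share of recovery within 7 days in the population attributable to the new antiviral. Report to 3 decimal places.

PAF ≈ 0.359

p₁ = P(outcome | exposed) = 1479/4288 = 0.34492
p₀ = P(outcome | unexposed) = 106/667 = 0.15892
Overall risk P(Y=1) = π·p₁ + (1−π)·p₀ = 0.479×0.34492 + 0.521×0.15892 = 0.24801.
Under exogeneity, PAF = [P(Y=1) − p₀] / P(Y=1).
PAF = (0.24801 − 0.15892) / 0.24801 ≈ 0.3592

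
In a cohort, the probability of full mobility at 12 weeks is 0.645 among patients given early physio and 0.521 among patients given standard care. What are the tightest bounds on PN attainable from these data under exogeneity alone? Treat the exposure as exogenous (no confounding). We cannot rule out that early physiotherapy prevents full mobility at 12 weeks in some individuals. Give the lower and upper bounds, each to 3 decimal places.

Let p₁ = 0.645, p₀ = 0.521.
Under exogeneity alone the bounds on PN are max{0,(p₁−p₀)/p₁} ≤ PN ≤ min{1,(1−p₀)/p₁}.
  lower = (p₁ − p₀)/p₁ = 0.124 / 0.645 ≈ 0.1922
  upper = min{1, (1 − p₀)/p₁} = 0.479 / 0.645 ≈ 0.7426

0.192 ≤ PN ≤ 0.743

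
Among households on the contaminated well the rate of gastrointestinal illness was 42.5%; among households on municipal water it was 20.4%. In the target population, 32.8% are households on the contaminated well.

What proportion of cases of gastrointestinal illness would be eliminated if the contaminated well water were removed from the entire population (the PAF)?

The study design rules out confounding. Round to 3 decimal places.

p₁ = 0.425, p₀ = 0.204.
Overall risk P(Y=1) = π·p₁ + (1−π)·p₀ = 0.328×0.425 + 0.672×0.204 = 0.27649.
Under exogeneity, PAF = [P(Y=1) − p₀] / P(Y=1).
PAF = (0.27649 − 0.204) / 0.27649 ≈ 0.2622

PAF ≈ 0.262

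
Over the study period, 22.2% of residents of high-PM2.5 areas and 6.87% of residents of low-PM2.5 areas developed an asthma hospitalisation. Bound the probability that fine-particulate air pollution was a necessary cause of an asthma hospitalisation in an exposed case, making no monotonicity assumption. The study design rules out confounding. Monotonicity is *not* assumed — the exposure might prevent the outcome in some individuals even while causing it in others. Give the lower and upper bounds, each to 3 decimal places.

p₁ = 0.222, p₀ = 0.0687.
Under exogeneity alone the bounds on PN are max{0,(p₁−p₀)/p₁} ≤ PN ≤ min{1,(1−p₀)/p₁}.
  lower = (p₁ − p₀)/p₁ = 0.1533 / 0.222 ≈ 0.6905
  upper = min{1, (1 − p₀)/p₁} = 0.9313 / 0.222 ≈ 4.1950 → capped at 1

0.691 ≤ PN ≤ 1.000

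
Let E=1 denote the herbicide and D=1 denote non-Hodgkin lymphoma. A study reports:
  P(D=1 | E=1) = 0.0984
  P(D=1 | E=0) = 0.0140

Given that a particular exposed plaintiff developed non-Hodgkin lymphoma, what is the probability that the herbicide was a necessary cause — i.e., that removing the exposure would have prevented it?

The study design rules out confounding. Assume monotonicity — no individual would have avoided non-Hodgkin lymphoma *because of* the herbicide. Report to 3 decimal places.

PN ≈ 0.858

Let p₁ = 0.0984, p₀ = 0.014.
Under exogeneity and monotonicity, PN = (p₁ − p₀) / p₁.
PN = (0.0984 − 0.014) / 0.0984 = 0.0844 / 0.0984 ≈ 0.8577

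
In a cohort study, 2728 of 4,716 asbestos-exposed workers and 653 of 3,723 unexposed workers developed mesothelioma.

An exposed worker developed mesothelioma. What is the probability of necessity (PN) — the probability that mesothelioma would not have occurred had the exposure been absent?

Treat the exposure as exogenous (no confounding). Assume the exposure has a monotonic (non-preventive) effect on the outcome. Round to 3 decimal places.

PN ≈ 0.697

p₁ = P(outcome | exposed) = 2728/4716 = 0.57846
p₀ = P(outcome | unexposed) = 653/3723 = 0.1754
Under exogeneity and monotonicity, PN = (p₁ − p₀) / p₁.
PN = (0.57846 − 0.1754) / 0.57846 = 0.40306 / 0.57846 ≈ 0.6968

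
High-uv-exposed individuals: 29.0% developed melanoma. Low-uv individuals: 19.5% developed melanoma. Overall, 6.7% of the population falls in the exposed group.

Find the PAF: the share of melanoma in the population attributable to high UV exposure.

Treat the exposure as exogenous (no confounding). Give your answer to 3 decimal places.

p₁ = 0.29, p₀ = 0.195.
Overall risk P(Y=1) = π·p₁ + (1−π)·p₀ = 0.067×0.29 + 0.933×0.195 = 0.20137.
Under exogeneity, PAF = [P(Y=1) − p₀] / P(Y=1).
PAF = (0.20137 − 0.195) / 0.20137 ≈ 0.0316

PAF ≈ 0.032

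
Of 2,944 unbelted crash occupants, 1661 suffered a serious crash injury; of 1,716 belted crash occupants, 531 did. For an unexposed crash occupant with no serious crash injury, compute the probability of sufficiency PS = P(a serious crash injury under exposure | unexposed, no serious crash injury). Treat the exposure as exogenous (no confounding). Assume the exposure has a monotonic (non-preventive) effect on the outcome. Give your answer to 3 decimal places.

p₁ = P(outcome | exposed) = 1661/2944 = 0.5642
p₀ = P(outcome | unexposed) = 531/1716 = 0.30944
Under exogeneity and monotonicity, PS = (p₁ − p₀) / (1 − p₀).
PS = (0.5642 − 0.30944) / (1 − 0.30944) = 0.25476 / 0.69056 ≈ 0.3689

PS ≈ 0.369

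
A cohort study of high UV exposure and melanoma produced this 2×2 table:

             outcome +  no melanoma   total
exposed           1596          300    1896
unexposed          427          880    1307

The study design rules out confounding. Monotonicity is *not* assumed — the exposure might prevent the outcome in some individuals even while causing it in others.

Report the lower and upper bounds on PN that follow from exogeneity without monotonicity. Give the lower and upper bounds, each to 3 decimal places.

0.612 ≤ PN ≤ 0.800

p₁ = P(outcome | exposed) = 1596/1896 = 0.84177
p₀ = P(outcome | unexposed) = 427/1307 = 0.3267
Under exogeneity alone the bounds on PN are max{0,(p₁−p₀)/p₁} ≤ PN ≤ min{1,(1−p₀)/p₁}.
  lower = (p₁ − p₀)/p₁ = 0.51507 / 0.84177 ≈ 0.6119
  upper = min{1, (1 − p₀)/p₁} = 0.6733 / 0.84177 ≈ 0.7999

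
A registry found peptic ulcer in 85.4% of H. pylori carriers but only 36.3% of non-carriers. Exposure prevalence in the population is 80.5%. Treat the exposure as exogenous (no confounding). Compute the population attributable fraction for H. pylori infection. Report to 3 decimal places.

PAF ≈ 0.521

p₁ = 0.854, p₀ = 0.363.
Overall risk P(Y=1) = π·p₁ + (1−π)·p₀ = 0.805×0.854 + 0.195×0.363 = 0.75826.
Under exogeneity, PAF = [P(Y=1) − p₀] / P(Y=1).
PAF = (0.75826 − 0.363) / 0.75826 ≈ 0.5213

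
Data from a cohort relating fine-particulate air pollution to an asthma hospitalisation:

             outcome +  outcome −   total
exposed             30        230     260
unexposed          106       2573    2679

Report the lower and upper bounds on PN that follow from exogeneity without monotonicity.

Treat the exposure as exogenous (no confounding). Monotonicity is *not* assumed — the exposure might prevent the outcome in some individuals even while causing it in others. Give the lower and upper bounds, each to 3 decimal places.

p₁ = P(outcome | exposed) = 30/260 = 0.11538
p₀ = P(outcome | unexposed) = 106/2679 = 0.039567
Under exogeneity alone the bounds on PN are max{0,(p₁−p₀)/p₁} ≤ PN ≤ min{1,(1−p₀)/p₁}.
  lower = (p₁ − p₀)/p₁ = 0.075818 / 0.11538 ≈ 0.6571
  upper = min{1, (1 − p₀)/p₁} = 0.96043 / 0.11538 ≈ 8.3238 → capped at 1

0.657 ≤ PN ≤ 1.000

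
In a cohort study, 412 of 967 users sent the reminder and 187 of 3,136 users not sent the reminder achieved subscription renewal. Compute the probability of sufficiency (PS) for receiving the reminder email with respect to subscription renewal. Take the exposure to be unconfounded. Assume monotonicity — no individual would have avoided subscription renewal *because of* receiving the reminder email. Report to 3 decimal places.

PS ≈ 0.390

p₁ = P(outcome | exposed) = 412/967 = 0.42606
p₀ = P(outcome | unexposed) = 187/3136 = 0.05963
Under exogeneity and monotonicity, PS = (p₁ − p₀) / (1 − p₀).
PS = (0.42606 − 0.05963) / (1 − 0.05963) = 0.36643 / 0.94037 ≈ 0.3897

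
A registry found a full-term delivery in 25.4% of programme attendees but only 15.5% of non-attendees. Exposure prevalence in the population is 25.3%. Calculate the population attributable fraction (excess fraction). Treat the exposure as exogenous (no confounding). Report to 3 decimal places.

p₁ = 0.254, p₀ = 0.155.
Overall risk P(Y=1) = π·p₁ + (1−π)·p₀ = 0.253×0.254 + 0.747×0.155 = 0.18005.
Under exogeneity, PAF = [P(Y=1) − p₀] / P(Y=1).
PAF = (0.18005 − 0.155) / 0.18005 ≈ 0.1391

PAF ≈ 0.139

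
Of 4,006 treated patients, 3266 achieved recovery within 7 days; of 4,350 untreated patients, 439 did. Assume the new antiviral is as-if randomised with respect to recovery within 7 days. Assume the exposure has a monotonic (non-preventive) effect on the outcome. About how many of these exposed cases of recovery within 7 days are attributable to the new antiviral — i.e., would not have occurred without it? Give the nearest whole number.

p₁ = P(outcome | exposed) = 3266/4006 = 0.81528
p₀ = P(outcome | unexposed) = 439/4350 = 0.10092
PN = (p₁ − p₀)/p₁ = (0.81528 − 0.10092) / 0.81528 ≈ 0.87621.
Attributable cases ≈ PN × (exposed cases) = 0.87621 × 3266 ≈ 2861.72.

about 2862 cases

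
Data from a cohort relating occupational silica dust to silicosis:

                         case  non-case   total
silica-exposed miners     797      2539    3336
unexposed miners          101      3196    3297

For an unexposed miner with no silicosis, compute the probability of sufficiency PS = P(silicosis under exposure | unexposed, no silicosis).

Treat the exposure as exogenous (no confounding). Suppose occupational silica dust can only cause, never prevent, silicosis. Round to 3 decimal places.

p₁ = P(outcome | exposed) = 797/3336 = 0.23891
p₀ = P(outcome | unexposed) = 101/3297 = 0.030634
Under exogeneity and monotonicity, PS = (p₁ − p₀)/(1 − p₀).
PS = (0.23891 − 0.030634) / 0.96937 ≈ 0.2149

PS ≈ 0.215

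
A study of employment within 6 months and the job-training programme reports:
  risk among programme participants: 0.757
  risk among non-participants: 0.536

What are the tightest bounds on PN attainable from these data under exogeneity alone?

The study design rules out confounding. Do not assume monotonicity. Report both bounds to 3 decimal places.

0.292 ≤ PN ≤ 0.613

Let p₁ = 0.757, p₀ = 0.536.
Under exogeneity alone the bounds on PN are max{0,(p₁−p₀)/p₁} ≤ PN ≤ min{1,(1−p₀)/p₁}.
  lower = (p₁ − p₀)/p₁ = 0.221 / 0.757 ≈ 0.2919
  upper = min{1, (1 − p₀)/p₁} = 0.464 / 0.757 ≈ 0.6129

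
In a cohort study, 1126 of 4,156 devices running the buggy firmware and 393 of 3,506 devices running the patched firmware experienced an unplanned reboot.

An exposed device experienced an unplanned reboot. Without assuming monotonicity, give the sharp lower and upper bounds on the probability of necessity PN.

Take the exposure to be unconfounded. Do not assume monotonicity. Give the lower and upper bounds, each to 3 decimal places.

0.586 ≤ PN ≤ 1.000

p₁ = P(outcome | exposed) = 1126/4156 = 0.27093
p₀ = P(outcome | unexposed) = 393/3506 = 0.11209
Under exogeneity alone the bounds on PN are max{0,(p₁−p₀)/p₁} ≤ PN ≤ min{1,(1−p₀)/p₁}.
  lower = (p₁ − p₀)/p₁ = 0.15884 / 0.27093 ≈ 0.5863
  upper = min{1, (1 − p₀)/p₁} = 0.88791 / 0.27093 ≈ 3.2772 → capped at 1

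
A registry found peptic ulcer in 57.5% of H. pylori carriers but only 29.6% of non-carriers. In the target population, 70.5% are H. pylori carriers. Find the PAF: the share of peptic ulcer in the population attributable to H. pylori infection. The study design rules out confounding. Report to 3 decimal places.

p₁ = 0.575, p₀ = 0.296.
Overall risk P(Y=1) = π·p₁ + (1−π)·p₀ = 0.705×0.575 + 0.295×0.296 = 0.49269.
Under exogeneity, PAF = [P(Y=1) − p₀] / P(Y=1).
PAF = (0.49269 − 0.296) / 0.49269 ≈ 0.3992

PAF ≈ 0.399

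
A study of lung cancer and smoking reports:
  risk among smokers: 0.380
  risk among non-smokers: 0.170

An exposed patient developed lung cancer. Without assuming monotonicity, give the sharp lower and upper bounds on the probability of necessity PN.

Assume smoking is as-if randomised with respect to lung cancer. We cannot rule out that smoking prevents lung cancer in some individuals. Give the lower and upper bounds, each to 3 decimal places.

0.553 ≤ PN ≤ 1.000

Let p₁ = 0.38, p₀ = 0.17.
Under exogeneity alone the bounds on PN are max{0,(p₁−p₀)/p₁} ≤ PN ≤ min{1,(1−p₀)/p₁}.
  lower = (p₁ − p₀)/p₁ = 0.21 / 0.38 ≈ 0.5526
  upper = min{1, (1 − p₀)/p₁} = 0.83 / 0.38 ≈ 2.1842 → capped at 1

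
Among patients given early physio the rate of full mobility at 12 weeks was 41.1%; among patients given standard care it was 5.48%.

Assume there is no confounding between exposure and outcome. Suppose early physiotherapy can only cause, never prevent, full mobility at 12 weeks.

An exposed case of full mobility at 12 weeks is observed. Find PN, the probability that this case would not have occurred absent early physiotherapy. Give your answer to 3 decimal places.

PN ≈ 0.867

p₁ = 0.411, p₀ = 0.0548.
Under exogeneity and monotonicity, PN = (p₁ − p₀) / p₁.
PN = (0.411 − 0.0548) / 0.411 = 0.3562 / 0.411 ≈ 0.8667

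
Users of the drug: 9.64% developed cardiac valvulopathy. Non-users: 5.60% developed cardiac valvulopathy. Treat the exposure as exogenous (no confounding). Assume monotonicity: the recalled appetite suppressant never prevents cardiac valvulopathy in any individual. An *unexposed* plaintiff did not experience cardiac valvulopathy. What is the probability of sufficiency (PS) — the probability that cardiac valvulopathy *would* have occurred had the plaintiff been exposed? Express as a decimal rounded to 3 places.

p₁ = 0.0964, p₀ = 0.056.
Under exogeneity and monotonicity, PS = (p₁ − p₀) / (1 − p₀).
PS = (0.0964 − 0.056) / (1 − 0.056) = 0.0404 / 0.944 ≈ 0.0428

PS ≈ 0.043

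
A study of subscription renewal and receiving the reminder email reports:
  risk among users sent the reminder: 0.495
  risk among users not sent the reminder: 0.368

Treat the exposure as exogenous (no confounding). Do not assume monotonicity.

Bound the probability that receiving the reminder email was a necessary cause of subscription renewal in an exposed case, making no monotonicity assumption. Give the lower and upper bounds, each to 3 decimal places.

Let p₁ = 0.495, p₀ = 0.368.
Under exogeneity alone the bounds on PN are max{0,(p₁−p₀)/p₁} ≤ PN ≤ min{1,(1−p₀)/p₁}.
  lower = (p₁ − p₀)/p₁ = 0.127 / 0.495 ≈ 0.2566
  upper = min{1, (1 − p₀)/p₁} = 0.632 / 0.495 ≈ 1.2768 → capped at 1

0.257 ≤ PN ≤ 1.000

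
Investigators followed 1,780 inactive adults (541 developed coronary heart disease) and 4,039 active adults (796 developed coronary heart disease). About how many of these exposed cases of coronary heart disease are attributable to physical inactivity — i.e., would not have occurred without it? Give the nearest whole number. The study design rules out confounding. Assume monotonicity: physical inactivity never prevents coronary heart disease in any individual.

about 190 cases

p₁ = P(outcome | exposed) = 541/1780 = 0.30393
p₀ = P(outcome | unexposed) = 796/4039 = 0.19708
PN = (p₁ − p₀)/p₁ = (0.30393 − 0.19708) / 0.30393 ≈ 0.35157.
Attributable cases ≈ PN × (exposed cases) = 0.35157 × 541 ≈ 190.20.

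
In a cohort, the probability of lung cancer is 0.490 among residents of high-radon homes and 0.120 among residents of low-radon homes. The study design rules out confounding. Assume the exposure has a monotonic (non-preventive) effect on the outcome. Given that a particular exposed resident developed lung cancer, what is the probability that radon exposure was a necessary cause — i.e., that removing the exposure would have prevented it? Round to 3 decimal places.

Let p₁ = 0.49, p₀ = 0.12.
Under exogeneity and monotonicity, PN = (p₁ − p₀) / p₁.
PN = (0.49 − 0.12) / 0.49 = 0.37 / 0.49 ≈ 0.7551

PN ≈ 0.755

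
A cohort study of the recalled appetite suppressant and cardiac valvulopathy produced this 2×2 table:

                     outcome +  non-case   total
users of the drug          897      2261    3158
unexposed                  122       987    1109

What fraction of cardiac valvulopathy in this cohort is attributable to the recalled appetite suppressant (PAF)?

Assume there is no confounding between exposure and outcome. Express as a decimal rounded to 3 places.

PAF ≈ 0.539

p₁ = P(outcome | exposed) = 897/3158 = 0.28404
p₀ = P(outcome | unexposed) = 122/1109 = 0.11001
Exposure prevalence π = 3158/4267 = 0.7401; overall risk P(Y=1) = 0.23881.
Under exogeneity, PAF = [P(Y=1) − p₀]/P(Y=1).
PAF = (0.23881 − 0.11001) / 0.23881 ≈ 0.5393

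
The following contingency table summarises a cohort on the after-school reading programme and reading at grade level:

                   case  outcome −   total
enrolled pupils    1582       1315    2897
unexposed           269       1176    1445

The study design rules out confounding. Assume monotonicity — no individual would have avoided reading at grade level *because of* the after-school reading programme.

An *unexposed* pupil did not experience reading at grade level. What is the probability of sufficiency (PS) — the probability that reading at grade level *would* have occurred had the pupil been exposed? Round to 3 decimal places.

PS ≈ 0.442

p₁ = P(outcome | exposed) = 1582/2897 = 0.54608
p₀ = P(outcome | unexposed) = 269/1445 = 0.18616
Under exogeneity and monotonicity, PS = (p₁ − p₀)/(1 − p₀).
PS = (0.54608 − 0.18616) / 0.81384 ≈ 0.4423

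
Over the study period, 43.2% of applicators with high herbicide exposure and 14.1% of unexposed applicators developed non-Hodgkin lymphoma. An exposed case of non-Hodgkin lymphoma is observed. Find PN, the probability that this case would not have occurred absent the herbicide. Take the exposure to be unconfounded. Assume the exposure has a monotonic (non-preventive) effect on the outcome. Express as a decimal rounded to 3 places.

p₁ = 0.432, p₀ = 0.141.
Under exogeneity and monotonicity, PN = (p₁ − p₀) / p₁.
PN = (0.432 − 0.141) / 0.432 = 0.291 / 0.432 ≈ 0.6736

PN ≈ 0.674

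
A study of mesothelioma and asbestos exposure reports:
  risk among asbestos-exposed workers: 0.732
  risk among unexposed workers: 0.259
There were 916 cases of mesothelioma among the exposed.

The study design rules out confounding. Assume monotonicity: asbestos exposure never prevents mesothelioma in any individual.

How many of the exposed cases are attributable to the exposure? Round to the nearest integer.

about 592 cases

Let p₁ = 0.732, p₀ = 0.259.
PN = (p₁ − p₀)/p₁ = (0.732 − 0.259) / 0.732 ≈ 0.64617.
Attributable cases ≈ PN × (exposed cases) = 0.64617 × 916 ≈ 591.90.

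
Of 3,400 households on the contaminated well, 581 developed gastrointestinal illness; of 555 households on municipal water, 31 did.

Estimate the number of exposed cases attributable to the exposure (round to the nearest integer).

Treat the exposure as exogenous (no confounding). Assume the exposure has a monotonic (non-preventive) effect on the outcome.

about 391 cases

p₁ = P(outcome | exposed) = 581/3400 = 0.17088
p₀ = P(outcome | unexposed) = 31/555 = 0.055856
PN = (p₁ − p₀)/p₁ = (0.17088 − 0.055856) / 0.17088 ≈ 0.67313.
Attributable cases ≈ PN × (exposed cases) = 0.67313 × 581 ≈ 391.09.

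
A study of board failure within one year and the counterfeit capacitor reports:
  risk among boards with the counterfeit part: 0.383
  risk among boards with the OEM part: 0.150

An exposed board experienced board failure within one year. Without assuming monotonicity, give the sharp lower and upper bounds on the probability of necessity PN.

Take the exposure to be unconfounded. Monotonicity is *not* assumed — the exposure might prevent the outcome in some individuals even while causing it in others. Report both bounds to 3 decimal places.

Let p₁ = 0.383, p₀ = 0.15.
Under exogeneity alone the bounds on PN are max{0,(p₁−p₀)/p₁} ≤ PN ≤ min{1,(1−p₀)/p₁}.
  lower = (p₁ − p₀)/p₁ = 0.233 / 0.383 ≈ 0.6084
  upper = min{1, (1 − p₀)/p₁} = 0.85 / 0.383 ≈ 2.2193 → capped at 1

0.608 ≤ PN ≤ 1.000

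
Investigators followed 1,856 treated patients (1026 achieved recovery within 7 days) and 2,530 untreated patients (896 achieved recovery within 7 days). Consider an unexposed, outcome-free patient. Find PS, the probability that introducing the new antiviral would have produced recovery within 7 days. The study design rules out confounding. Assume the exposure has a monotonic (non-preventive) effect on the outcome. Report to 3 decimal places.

p₁ = P(outcome | exposed) = 1026/1856 = 0.5528
p₀ = P(outcome | unexposed) = 896/2530 = 0.35415
Under exogeneity and monotonicity, PS = (p₁ − p₀) / (1 − p₀).
PS = (0.5528 − 0.35415) / (1 − 0.35415) = 0.19865 / 0.64585 ≈ 0.3076

PS ≈ 0.308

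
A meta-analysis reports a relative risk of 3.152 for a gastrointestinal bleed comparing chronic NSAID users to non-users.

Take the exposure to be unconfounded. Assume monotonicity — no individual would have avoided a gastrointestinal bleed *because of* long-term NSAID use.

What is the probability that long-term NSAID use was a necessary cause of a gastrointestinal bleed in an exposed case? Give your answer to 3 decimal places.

PN ≈ 0.683

Under exogeneity and monotonicity, PN = (RR − 1) / RR = 1 − 1/RR.
PN = (3.152 − 1) / 3.152 = 2.152 / 3.152 ≈ 0.6827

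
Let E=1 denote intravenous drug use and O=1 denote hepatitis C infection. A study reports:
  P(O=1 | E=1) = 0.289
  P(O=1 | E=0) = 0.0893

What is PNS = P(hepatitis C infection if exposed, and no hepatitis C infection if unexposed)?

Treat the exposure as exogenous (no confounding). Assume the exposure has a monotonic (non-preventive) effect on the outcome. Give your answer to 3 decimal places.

PNS ≈ 0.200

Let p₁ = 0.289, p₀ = 0.0893.
Under exogeneity and monotonicity, PNS = p₁ − p₀.
PNS = 0.289 − 0.0893 = 0.1997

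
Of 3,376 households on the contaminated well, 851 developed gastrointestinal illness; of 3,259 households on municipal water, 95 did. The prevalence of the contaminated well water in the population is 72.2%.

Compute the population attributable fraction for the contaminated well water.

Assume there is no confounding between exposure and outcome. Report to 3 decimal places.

p₁ = P(outcome | exposed) = 851/3376 = 0.25207
p₀ = P(outcome | unexposed) = 95/3259 = 0.02915
Overall risk P(Y=1) = π·p₁ + (1−π)·p₀ = 0.722×0.25207 + 0.278×0.02915 = 0.1901.
Under exogeneity, PAF = [P(Y=1) − p₀] / P(Y=1).
PAF = (0.1901 − 0.02915) / 0.1901 ≈ 0.8467

PAF ≈ 0.847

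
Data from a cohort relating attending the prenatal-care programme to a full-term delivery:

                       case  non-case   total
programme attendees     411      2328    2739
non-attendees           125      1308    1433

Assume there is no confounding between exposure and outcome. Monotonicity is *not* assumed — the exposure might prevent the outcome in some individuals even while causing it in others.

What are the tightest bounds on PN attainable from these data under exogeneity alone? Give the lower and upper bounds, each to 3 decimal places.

0.419 ≤ PN ≤ 1.000

p₁ = P(outcome | exposed) = 411/2739 = 0.15005
p₀ = P(outcome | unexposed) = 125/1433 = 0.08723
Under exogeneity alone the bounds on PN are max{0,(p₁−p₀)/p₁} ≤ PN ≤ min{1,(1−p₀)/p₁}.
  lower = (p₁ − p₀)/p₁ = 0.062825 / 0.15005 ≈ 0.4187
  upper = min{1, (1 − p₀)/p₁} = 0.91277 / 0.15005 ≈ 6.0829 → capped at 1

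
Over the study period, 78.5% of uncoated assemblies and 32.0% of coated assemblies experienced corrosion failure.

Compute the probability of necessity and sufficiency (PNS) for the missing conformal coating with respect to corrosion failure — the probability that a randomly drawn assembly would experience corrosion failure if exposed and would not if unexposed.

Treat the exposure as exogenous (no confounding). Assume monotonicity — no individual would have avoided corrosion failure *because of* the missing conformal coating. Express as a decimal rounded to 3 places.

p₁ = 0.785, p₀ = 0.32.
Under exogeneity and monotonicity, PNS = p₁ − p₀.
PNS = 0.785 − 0.32 = 0.465

PNS ≈ 0.465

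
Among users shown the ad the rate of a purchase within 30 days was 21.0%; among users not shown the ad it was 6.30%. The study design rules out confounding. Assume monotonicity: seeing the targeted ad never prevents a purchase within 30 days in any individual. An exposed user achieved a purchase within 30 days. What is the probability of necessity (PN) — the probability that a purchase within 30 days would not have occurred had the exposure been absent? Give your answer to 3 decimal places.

PN ≈ 0.700

p₁ = 0.21, p₀ = 0.063.
Under exogeneity and monotonicity, PN = (p₁ − p₀) / p₁.
PN = (0.21 − 0.063) / 0.21 = 0.147 / 0.21 ≈ 0.7000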